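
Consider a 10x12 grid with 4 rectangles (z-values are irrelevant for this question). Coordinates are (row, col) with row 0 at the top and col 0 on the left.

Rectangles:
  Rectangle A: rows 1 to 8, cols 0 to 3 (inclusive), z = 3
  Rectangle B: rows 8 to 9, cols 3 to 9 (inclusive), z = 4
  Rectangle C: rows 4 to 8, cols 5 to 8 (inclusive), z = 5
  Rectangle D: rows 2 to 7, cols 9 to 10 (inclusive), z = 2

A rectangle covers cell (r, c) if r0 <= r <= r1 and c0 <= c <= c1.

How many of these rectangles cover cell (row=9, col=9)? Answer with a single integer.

Check cell (9,9):
  A: rows 1-8 cols 0-3 -> outside (row miss)
  B: rows 8-9 cols 3-9 -> covers
  C: rows 4-8 cols 5-8 -> outside (row miss)
  D: rows 2-7 cols 9-10 -> outside (row miss)
Count covering = 1

Answer: 1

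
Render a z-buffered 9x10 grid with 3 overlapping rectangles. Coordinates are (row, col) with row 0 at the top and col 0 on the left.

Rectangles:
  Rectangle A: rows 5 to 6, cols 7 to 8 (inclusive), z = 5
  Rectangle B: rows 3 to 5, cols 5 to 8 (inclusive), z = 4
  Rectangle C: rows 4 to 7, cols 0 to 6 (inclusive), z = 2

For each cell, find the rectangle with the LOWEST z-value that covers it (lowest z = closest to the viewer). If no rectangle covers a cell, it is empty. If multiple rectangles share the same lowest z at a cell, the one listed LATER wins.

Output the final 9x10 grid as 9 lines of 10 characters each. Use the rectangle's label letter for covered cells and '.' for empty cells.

..........
..........
..........
.....BBBB.
CCCCCCCBB.
CCCCCCCBB.
CCCCCCCAA.
CCCCCCC...
..........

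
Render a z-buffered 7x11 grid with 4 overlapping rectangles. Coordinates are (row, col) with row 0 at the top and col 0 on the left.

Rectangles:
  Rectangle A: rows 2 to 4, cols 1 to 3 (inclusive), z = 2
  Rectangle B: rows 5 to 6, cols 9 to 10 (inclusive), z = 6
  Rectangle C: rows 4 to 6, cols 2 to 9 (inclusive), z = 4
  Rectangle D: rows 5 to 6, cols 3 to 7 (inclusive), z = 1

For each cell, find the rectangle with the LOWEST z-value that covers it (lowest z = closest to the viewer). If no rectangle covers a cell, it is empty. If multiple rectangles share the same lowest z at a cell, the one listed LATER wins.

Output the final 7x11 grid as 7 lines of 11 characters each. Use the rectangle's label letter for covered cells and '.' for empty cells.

...........
...........
.AAA.......
.AAA.......
.AAACCCCCC.
..CDDDDDCCB
..CDDDDDCCB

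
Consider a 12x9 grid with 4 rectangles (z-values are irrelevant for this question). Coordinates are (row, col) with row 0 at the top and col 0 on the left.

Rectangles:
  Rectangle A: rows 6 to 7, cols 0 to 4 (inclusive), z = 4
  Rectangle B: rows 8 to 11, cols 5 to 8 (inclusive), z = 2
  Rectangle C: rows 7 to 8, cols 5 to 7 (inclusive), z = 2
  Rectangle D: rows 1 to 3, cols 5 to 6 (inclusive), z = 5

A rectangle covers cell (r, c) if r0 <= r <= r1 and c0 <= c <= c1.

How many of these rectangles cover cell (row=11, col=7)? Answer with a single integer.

Answer: 1

Derivation:
Check cell (11,7):
  A: rows 6-7 cols 0-4 -> outside (row miss)
  B: rows 8-11 cols 5-8 -> covers
  C: rows 7-8 cols 5-7 -> outside (row miss)
  D: rows 1-3 cols 5-6 -> outside (row miss)
Count covering = 1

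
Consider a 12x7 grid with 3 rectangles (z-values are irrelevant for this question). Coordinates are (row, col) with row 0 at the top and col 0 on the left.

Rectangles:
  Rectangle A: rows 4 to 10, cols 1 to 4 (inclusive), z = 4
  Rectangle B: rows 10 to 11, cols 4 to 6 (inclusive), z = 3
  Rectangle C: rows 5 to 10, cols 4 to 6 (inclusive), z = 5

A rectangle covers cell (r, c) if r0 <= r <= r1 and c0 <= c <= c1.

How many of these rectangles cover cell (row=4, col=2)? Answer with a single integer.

Answer: 1

Derivation:
Check cell (4,2):
  A: rows 4-10 cols 1-4 -> covers
  B: rows 10-11 cols 4-6 -> outside (row miss)
  C: rows 5-10 cols 4-6 -> outside (row miss)
Count covering = 1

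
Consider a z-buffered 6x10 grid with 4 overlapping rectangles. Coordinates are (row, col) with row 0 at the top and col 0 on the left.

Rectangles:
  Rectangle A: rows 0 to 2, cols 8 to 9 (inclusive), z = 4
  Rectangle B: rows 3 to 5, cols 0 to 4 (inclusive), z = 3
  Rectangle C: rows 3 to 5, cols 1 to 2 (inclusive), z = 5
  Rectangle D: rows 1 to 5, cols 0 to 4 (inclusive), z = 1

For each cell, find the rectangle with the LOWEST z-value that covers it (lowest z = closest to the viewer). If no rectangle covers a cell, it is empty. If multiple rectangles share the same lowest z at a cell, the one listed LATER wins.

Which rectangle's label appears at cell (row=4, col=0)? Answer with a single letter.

Check cell (4,0):
  A: rows 0-2 cols 8-9 -> outside (row miss)
  B: rows 3-5 cols 0-4 z=3 -> covers; best now B (z=3)
  C: rows 3-5 cols 1-2 -> outside (col miss)
  D: rows 1-5 cols 0-4 z=1 -> covers; best now D (z=1)
Winner: D at z=1

Answer: D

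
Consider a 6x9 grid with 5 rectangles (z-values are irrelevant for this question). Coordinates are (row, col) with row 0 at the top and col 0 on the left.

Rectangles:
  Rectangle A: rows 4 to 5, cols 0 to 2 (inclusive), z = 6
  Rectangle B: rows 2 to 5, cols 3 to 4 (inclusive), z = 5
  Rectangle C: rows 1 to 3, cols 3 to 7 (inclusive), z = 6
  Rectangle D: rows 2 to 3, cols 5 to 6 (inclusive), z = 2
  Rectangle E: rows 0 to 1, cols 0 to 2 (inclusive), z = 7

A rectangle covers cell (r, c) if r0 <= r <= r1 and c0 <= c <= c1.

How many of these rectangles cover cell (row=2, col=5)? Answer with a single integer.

Check cell (2,5):
  A: rows 4-5 cols 0-2 -> outside (row miss)
  B: rows 2-5 cols 3-4 -> outside (col miss)
  C: rows 1-3 cols 3-7 -> covers
  D: rows 2-3 cols 5-6 -> covers
  E: rows 0-1 cols 0-2 -> outside (row miss)
Count covering = 2

Answer: 2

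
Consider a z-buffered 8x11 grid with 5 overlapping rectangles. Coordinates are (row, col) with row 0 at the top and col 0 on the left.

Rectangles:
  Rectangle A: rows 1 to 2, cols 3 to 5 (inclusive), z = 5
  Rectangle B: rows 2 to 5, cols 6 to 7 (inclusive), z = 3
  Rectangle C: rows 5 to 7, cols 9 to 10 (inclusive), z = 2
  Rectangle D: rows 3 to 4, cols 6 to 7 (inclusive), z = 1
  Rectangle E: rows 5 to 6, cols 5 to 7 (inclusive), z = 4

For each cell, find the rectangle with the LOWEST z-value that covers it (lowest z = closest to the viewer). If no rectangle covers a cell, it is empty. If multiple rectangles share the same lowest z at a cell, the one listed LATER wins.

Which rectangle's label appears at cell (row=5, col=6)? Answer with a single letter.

Answer: B

Derivation:
Check cell (5,6):
  A: rows 1-2 cols 3-5 -> outside (row miss)
  B: rows 2-5 cols 6-7 z=3 -> covers; best now B (z=3)
  C: rows 5-7 cols 9-10 -> outside (col miss)
  D: rows 3-4 cols 6-7 -> outside (row miss)
  E: rows 5-6 cols 5-7 z=4 -> covers; best now B (z=3)
Winner: B at z=3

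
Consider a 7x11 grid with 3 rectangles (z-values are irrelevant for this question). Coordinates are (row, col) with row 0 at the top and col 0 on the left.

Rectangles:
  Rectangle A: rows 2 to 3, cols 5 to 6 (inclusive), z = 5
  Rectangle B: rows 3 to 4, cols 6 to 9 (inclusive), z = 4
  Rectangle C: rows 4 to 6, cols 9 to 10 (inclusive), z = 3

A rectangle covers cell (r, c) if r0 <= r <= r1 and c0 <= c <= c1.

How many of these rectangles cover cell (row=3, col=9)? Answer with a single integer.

Check cell (3,9):
  A: rows 2-3 cols 5-6 -> outside (col miss)
  B: rows 3-4 cols 6-9 -> covers
  C: rows 4-6 cols 9-10 -> outside (row miss)
Count covering = 1

Answer: 1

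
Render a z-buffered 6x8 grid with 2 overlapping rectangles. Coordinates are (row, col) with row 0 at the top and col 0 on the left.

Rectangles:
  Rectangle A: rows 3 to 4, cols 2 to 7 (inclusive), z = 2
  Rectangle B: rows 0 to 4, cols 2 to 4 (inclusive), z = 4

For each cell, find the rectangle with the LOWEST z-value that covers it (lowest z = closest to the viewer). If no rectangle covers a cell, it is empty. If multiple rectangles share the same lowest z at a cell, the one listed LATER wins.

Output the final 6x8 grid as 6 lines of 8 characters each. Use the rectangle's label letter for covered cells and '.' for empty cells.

..BBB...
..BBB...
..BBB...
..AAAAAA
..AAAAAA
........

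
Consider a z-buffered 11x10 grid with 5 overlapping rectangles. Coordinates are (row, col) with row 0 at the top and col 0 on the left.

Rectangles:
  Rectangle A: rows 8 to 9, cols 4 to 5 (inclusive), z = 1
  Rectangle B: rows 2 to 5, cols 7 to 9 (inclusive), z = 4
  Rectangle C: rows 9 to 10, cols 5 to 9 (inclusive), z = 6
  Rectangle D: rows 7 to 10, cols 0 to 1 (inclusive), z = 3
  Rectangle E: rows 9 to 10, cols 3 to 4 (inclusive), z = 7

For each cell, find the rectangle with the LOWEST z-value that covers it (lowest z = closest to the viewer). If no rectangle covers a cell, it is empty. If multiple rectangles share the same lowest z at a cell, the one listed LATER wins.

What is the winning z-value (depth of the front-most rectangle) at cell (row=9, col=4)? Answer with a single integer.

Check cell (9,4):
  A: rows 8-9 cols 4-5 z=1 -> covers; best now A (z=1)
  B: rows 2-5 cols 7-9 -> outside (row miss)
  C: rows 9-10 cols 5-9 -> outside (col miss)
  D: rows 7-10 cols 0-1 -> outside (col miss)
  E: rows 9-10 cols 3-4 z=7 -> covers; best now A (z=1)
Winner: A at z=1

Answer: 1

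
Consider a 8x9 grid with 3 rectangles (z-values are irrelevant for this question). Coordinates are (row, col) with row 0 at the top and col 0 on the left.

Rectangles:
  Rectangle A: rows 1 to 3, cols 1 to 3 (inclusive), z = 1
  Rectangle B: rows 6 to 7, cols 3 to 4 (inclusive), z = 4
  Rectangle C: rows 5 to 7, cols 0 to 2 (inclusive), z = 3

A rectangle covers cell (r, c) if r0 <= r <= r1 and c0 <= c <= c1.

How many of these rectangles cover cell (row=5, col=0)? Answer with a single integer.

Check cell (5,0):
  A: rows 1-3 cols 1-3 -> outside (row miss)
  B: rows 6-7 cols 3-4 -> outside (row miss)
  C: rows 5-7 cols 0-2 -> covers
Count covering = 1

Answer: 1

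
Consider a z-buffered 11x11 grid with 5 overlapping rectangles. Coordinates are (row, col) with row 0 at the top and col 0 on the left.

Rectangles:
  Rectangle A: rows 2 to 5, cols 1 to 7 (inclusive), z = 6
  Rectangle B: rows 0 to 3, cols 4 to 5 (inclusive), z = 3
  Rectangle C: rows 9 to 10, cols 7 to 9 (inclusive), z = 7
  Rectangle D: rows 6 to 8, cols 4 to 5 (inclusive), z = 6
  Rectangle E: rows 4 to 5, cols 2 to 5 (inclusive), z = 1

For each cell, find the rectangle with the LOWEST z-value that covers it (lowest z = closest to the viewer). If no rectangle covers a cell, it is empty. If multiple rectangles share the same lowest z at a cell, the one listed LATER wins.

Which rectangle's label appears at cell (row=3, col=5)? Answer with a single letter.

Check cell (3,5):
  A: rows 2-5 cols 1-7 z=6 -> covers; best now A (z=6)
  B: rows 0-3 cols 4-5 z=3 -> covers; best now B (z=3)
  C: rows 9-10 cols 7-9 -> outside (row miss)
  D: rows 6-8 cols 4-5 -> outside (row miss)
  E: rows 4-5 cols 2-5 -> outside (row miss)
Winner: B at z=3

Answer: B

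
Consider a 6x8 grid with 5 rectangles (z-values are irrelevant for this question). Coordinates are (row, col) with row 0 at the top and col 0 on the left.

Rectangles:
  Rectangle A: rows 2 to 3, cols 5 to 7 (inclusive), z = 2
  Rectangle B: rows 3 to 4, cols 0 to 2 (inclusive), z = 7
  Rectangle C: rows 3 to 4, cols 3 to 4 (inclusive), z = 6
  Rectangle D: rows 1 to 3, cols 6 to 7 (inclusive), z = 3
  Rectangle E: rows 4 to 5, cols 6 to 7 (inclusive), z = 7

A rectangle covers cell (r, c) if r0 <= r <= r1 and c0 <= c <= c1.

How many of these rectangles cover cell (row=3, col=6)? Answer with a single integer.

Answer: 2

Derivation:
Check cell (3,6):
  A: rows 2-3 cols 5-7 -> covers
  B: rows 3-4 cols 0-2 -> outside (col miss)
  C: rows 3-4 cols 3-4 -> outside (col miss)
  D: rows 1-3 cols 6-7 -> covers
  E: rows 4-5 cols 6-7 -> outside (row miss)
Count covering = 2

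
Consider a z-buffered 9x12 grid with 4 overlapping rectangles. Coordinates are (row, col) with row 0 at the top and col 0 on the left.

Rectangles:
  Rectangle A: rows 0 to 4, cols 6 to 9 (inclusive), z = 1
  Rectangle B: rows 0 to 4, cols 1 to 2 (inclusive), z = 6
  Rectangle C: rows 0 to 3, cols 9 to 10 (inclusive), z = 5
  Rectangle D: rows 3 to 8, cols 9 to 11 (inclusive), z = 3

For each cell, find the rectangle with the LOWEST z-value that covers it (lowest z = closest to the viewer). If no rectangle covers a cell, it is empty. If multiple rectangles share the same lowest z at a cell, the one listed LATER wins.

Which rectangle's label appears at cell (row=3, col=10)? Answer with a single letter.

Check cell (3,10):
  A: rows 0-4 cols 6-9 -> outside (col miss)
  B: rows 0-4 cols 1-2 -> outside (col miss)
  C: rows 0-3 cols 9-10 z=5 -> covers; best now C (z=5)
  D: rows 3-8 cols 9-11 z=3 -> covers; best now D (z=3)
Winner: D at z=3

Answer: D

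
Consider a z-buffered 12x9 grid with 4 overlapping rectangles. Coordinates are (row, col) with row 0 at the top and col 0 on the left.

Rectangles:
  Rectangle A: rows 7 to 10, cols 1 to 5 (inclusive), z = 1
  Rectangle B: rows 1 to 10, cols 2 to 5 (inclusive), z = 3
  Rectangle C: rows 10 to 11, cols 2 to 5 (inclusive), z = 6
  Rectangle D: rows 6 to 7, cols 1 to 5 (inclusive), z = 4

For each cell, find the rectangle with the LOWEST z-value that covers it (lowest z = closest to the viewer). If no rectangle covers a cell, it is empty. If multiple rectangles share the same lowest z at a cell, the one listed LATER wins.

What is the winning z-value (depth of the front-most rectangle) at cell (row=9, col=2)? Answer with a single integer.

Check cell (9,2):
  A: rows 7-10 cols 1-5 z=1 -> covers; best now A (z=1)
  B: rows 1-10 cols 2-5 z=3 -> covers; best now A (z=1)
  C: rows 10-11 cols 2-5 -> outside (row miss)
  D: rows 6-7 cols 1-5 -> outside (row miss)
Winner: A at z=1

Answer: 1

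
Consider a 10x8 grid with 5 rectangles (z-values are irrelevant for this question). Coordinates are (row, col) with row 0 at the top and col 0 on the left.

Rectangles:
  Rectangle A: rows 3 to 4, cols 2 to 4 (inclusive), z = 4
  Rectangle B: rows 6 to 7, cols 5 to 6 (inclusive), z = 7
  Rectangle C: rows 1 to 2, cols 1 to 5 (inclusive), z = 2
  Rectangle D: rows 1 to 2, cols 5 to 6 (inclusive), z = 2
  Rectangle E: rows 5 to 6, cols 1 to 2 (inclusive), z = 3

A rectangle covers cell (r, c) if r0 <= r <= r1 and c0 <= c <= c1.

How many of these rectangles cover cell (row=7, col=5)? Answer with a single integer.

Answer: 1

Derivation:
Check cell (7,5):
  A: rows 3-4 cols 2-4 -> outside (row miss)
  B: rows 6-7 cols 5-6 -> covers
  C: rows 1-2 cols 1-5 -> outside (row miss)
  D: rows 1-2 cols 5-6 -> outside (row miss)
  E: rows 5-6 cols 1-2 -> outside (row miss)
Count covering = 1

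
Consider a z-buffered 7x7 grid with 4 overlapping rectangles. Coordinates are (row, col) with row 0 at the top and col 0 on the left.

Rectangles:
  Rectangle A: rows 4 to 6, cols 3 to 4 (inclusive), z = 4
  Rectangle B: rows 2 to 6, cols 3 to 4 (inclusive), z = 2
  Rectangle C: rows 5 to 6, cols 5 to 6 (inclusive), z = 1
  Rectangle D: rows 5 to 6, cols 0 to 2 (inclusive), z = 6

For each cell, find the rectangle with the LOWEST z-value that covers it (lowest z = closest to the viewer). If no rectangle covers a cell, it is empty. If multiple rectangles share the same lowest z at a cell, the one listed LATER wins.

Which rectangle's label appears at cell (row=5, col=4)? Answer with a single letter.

Check cell (5,4):
  A: rows 4-6 cols 3-4 z=4 -> covers; best now A (z=4)
  B: rows 2-6 cols 3-4 z=2 -> covers; best now B (z=2)
  C: rows 5-6 cols 5-6 -> outside (col miss)
  D: rows 5-6 cols 0-2 -> outside (col miss)
Winner: B at z=2

Answer: B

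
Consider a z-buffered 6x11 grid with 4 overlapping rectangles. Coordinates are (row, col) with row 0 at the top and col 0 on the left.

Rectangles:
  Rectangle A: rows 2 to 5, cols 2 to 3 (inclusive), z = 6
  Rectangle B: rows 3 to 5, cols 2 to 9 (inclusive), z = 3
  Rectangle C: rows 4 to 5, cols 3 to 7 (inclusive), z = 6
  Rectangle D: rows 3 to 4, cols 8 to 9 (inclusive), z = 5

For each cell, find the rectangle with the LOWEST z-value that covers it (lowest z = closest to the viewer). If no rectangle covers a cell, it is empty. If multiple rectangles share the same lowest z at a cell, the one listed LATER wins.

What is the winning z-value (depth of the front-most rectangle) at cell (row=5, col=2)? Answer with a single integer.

Answer: 3

Derivation:
Check cell (5,2):
  A: rows 2-5 cols 2-3 z=6 -> covers; best now A (z=6)
  B: rows 3-5 cols 2-9 z=3 -> covers; best now B (z=3)
  C: rows 4-5 cols 3-7 -> outside (col miss)
  D: rows 3-4 cols 8-9 -> outside (row miss)
Winner: B at z=3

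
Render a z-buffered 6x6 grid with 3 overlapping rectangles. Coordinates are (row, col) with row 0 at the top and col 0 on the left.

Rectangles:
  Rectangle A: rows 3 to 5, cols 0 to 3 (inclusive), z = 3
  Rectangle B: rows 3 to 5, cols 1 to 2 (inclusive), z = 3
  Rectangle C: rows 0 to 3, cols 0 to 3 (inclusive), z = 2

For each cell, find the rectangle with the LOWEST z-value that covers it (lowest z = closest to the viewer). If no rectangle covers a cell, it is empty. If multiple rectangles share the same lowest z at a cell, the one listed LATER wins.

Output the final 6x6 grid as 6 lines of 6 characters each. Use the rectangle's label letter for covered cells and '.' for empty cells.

CCCC..
CCCC..
CCCC..
CCCC..
ABBA..
ABBA..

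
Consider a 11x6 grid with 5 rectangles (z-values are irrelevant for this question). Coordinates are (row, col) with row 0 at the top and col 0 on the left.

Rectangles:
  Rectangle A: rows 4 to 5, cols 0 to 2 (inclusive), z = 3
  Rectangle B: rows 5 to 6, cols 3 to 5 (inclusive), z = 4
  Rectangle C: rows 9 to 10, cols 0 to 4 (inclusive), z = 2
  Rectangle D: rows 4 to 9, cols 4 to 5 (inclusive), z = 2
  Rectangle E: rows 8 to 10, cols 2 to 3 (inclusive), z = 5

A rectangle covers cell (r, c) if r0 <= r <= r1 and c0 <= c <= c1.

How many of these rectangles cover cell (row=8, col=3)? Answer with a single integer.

Answer: 1

Derivation:
Check cell (8,3):
  A: rows 4-5 cols 0-2 -> outside (row miss)
  B: rows 5-6 cols 3-5 -> outside (row miss)
  C: rows 9-10 cols 0-4 -> outside (row miss)
  D: rows 4-9 cols 4-5 -> outside (col miss)
  E: rows 8-10 cols 2-3 -> covers
Count covering = 1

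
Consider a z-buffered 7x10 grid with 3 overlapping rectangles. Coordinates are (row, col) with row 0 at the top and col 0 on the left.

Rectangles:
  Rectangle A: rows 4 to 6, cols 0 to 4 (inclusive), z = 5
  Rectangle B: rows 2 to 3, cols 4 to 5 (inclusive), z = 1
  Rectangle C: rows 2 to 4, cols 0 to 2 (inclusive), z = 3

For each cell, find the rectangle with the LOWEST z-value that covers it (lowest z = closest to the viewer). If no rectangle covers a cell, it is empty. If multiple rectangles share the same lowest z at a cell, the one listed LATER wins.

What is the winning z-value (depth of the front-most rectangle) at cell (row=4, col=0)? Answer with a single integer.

Check cell (4,0):
  A: rows 4-6 cols 0-4 z=5 -> covers; best now A (z=5)
  B: rows 2-3 cols 4-5 -> outside (row miss)
  C: rows 2-4 cols 0-2 z=3 -> covers; best now C (z=3)
Winner: C at z=3

Answer: 3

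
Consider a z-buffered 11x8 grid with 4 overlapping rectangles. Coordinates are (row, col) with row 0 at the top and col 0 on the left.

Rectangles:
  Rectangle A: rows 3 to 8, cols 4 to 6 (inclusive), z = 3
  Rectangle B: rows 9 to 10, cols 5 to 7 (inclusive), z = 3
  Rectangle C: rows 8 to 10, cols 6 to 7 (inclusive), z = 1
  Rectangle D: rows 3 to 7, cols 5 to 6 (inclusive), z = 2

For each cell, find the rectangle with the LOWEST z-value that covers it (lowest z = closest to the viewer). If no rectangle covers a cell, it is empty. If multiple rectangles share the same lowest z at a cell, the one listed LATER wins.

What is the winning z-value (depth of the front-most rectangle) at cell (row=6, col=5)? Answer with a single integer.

Answer: 2

Derivation:
Check cell (6,5):
  A: rows 3-8 cols 4-6 z=3 -> covers; best now A (z=3)
  B: rows 9-10 cols 5-7 -> outside (row miss)
  C: rows 8-10 cols 6-7 -> outside (row miss)
  D: rows 3-7 cols 5-6 z=2 -> covers; best now D (z=2)
Winner: D at z=2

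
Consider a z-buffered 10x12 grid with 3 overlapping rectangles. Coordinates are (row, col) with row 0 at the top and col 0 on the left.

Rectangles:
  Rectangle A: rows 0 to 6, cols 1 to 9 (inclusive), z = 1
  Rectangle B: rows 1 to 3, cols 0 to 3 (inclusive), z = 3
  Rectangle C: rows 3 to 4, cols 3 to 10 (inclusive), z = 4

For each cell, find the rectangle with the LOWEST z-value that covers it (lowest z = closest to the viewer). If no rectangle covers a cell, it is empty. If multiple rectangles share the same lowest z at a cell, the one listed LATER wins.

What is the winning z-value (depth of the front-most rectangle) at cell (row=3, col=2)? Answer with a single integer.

Check cell (3,2):
  A: rows 0-6 cols 1-9 z=1 -> covers; best now A (z=1)
  B: rows 1-3 cols 0-3 z=3 -> covers; best now A (z=1)
  C: rows 3-4 cols 3-10 -> outside (col miss)
Winner: A at z=1

Answer: 1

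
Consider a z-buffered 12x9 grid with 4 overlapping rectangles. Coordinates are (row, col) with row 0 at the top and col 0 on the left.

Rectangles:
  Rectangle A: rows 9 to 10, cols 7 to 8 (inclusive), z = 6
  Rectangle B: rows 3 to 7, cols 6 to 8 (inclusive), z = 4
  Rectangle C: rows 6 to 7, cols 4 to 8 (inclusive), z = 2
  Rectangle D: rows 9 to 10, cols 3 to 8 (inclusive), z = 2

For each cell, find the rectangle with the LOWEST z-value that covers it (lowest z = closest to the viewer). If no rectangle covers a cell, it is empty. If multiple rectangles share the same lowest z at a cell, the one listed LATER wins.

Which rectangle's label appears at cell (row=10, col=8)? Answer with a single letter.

Answer: D

Derivation:
Check cell (10,8):
  A: rows 9-10 cols 7-8 z=6 -> covers; best now A (z=6)
  B: rows 3-7 cols 6-8 -> outside (row miss)
  C: rows 6-7 cols 4-8 -> outside (row miss)
  D: rows 9-10 cols 3-8 z=2 -> covers; best now D (z=2)
Winner: D at z=2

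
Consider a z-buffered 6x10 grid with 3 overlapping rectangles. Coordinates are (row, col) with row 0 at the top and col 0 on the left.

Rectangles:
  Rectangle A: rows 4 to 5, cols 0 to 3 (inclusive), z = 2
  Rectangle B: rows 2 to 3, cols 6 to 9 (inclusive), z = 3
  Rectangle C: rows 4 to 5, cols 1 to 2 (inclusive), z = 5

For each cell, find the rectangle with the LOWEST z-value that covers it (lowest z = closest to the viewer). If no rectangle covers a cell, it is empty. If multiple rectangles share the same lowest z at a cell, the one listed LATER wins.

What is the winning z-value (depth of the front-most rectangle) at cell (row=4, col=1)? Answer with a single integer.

Check cell (4,1):
  A: rows 4-5 cols 0-3 z=2 -> covers; best now A (z=2)
  B: rows 2-3 cols 6-9 -> outside (row miss)
  C: rows 4-5 cols 1-2 z=5 -> covers; best now A (z=2)
Winner: A at z=2

Answer: 2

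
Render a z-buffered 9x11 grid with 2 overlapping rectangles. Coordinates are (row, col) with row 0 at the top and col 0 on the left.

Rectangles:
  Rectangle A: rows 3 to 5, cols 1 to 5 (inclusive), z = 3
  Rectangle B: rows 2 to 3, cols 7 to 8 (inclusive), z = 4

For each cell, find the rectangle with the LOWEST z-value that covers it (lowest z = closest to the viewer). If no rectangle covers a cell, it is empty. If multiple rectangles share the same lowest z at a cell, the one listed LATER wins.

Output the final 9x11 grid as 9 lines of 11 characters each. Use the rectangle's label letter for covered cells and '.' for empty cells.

...........
...........
.......BB..
.AAAAA.BB..
.AAAAA.....
.AAAAA.....
...........
...........
...........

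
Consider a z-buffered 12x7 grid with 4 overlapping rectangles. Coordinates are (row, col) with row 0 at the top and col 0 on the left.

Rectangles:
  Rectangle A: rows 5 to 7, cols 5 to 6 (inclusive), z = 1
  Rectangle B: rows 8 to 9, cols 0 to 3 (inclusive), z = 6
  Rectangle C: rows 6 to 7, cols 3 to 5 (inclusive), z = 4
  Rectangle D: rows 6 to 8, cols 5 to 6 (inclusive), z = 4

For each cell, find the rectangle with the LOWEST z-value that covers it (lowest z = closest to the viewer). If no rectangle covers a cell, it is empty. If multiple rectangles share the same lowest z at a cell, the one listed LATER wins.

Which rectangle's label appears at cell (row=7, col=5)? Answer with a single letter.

Answer: A

Derivation:
Check cell (7,5):
  A: rows 5-7 cols 5-6 z=1 -> covers; best now A (z=1)
  B: rows 8-9 cols 0-3 -> outside (row miss)
  C: rows 6-7 cols 3-5 z=4 -> covers; best now A (z=1)
  D: rows 6-8 cols 5-6 z=4 -> covers; best now A (z=1)
Winner: A at z=1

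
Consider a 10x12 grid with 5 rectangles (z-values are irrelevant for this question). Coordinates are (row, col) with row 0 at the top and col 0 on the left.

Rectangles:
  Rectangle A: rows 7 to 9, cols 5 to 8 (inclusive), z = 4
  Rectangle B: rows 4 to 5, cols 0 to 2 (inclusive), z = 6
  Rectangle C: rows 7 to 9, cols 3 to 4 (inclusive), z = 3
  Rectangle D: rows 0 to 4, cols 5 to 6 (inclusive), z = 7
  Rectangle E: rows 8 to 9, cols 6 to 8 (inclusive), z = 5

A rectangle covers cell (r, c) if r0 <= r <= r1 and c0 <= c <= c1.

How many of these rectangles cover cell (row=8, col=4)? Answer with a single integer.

Answer: 1

Derivation:
Check cell (8,4):
  A: rows 7-9 cols 5-8 -> outside (col miss)
  B: rows 4-5 cols 0-2 -> outside (row miss)
  C: rows 7-9 cols 3-4 -> covers
  D: rows 0-4 cols 5-6 -> outside (row miss)
  E: rows 8-9 cols 6-8 -> outside (col miss)
Count covering = 1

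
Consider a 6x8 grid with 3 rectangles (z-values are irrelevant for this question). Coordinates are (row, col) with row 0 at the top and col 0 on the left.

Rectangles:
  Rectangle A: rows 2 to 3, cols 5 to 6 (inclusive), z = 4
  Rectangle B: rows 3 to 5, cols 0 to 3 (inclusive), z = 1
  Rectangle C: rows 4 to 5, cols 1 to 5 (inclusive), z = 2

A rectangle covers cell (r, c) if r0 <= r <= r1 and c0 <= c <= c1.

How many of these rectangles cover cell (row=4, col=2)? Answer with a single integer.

Check cell (4,2):
  A: rows 2-3 cols 5-6 -> outside (row miss)
  B: rows 3-5 cols 0-3 -> covers
  C: rows 4-5 cols 1-5 -> covers
Count covering = 2

Answer: 2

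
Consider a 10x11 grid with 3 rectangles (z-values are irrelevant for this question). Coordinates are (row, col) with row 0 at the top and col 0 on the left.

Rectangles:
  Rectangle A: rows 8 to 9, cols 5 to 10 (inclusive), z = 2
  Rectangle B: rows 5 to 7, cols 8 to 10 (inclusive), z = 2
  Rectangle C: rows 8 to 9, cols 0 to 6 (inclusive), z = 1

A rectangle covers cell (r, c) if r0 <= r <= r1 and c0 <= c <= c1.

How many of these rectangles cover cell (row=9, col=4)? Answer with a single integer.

Check cell (9,4):
  A: rows 8-9 cols 5-10 -> outside (col miss)
  B: rows 5-7 cols 8-10 -> outside (row miss)
  C: rows 8-9 cols 0-6 -> covers
Count covering = 1

Answer: 1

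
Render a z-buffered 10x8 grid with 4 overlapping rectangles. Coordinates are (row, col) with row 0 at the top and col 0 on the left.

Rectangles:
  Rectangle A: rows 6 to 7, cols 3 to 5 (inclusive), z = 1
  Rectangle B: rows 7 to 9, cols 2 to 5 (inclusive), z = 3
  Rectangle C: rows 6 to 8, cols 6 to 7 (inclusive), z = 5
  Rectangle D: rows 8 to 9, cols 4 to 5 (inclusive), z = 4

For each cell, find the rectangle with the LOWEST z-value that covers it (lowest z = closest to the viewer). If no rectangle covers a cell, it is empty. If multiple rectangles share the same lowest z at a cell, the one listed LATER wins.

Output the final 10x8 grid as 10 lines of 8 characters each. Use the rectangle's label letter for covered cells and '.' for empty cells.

........
........
........
........
........
........
...AAACC
..BAAACC
..BBBBCC
..BBBB..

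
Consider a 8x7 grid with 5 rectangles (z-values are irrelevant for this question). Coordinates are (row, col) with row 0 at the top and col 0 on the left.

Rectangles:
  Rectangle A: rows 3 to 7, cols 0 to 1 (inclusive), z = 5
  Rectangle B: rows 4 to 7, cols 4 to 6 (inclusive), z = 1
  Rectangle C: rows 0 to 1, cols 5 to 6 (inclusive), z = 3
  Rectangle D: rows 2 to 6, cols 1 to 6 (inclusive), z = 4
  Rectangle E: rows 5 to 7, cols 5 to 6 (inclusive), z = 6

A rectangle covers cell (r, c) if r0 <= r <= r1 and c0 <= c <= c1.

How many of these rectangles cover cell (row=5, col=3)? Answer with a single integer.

Check cell (5,3):
  A: rows 3-7 cols 0-1 -> outside (col miss)
  B: rows 4-7 cols 4-6 -> outside (col miss)
  C: rows 0-1 cols 5-6 -> outside (row miss)
  D: rows 2-6 cols 1-6 -> covers
  E: rows 5-7 cols 5-6 -> outside (col miss)
Count covering = 1

Answer: 1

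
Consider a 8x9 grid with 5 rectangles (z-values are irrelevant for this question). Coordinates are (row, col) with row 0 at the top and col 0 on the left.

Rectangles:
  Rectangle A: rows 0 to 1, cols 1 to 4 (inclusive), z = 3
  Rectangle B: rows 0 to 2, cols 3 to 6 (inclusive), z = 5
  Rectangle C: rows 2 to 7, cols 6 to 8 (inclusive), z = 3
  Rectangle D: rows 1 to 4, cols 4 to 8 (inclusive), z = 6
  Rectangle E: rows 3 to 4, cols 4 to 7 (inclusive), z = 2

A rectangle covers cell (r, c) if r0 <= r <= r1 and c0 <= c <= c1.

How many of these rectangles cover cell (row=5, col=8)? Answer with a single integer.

Check cell (5,8):
  A: rows 0-1 cols 1-4 -> outside (row miss)
  B: rows 0-2 cols 3-6 -> outside (row miss)
  C: rows 2-7 cols 6-8 -> covers
  D: rows 1-4 cols 4-8 -> outside (row miss)
  E: rows 3-4 cols 4-7 -> outside (row miss)
Count covering = 1

Answer: 1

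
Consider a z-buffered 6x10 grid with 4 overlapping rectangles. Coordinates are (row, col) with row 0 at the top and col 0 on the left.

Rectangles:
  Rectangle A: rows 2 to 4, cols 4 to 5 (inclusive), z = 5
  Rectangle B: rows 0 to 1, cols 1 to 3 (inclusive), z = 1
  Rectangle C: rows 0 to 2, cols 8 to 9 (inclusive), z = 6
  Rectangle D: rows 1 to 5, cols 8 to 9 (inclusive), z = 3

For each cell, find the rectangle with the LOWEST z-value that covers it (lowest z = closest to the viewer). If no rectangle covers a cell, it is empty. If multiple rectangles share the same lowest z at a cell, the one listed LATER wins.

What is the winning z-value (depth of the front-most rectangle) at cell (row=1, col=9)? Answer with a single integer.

Answer: 3

Derivation:
Check cell (1,9):
  A: rows 2-4 cols 4-5 -> outside (row miss)
  B: rows 0-1 cols 1-3 -> outside (col miss)
  C: rows 0-2 cols 8-9 z=6 -> covers; best now C (z=6)
  D: rows 1-5 cols 8-9 z=3 -> covers; best now D (z=3)
Winner: D at z=3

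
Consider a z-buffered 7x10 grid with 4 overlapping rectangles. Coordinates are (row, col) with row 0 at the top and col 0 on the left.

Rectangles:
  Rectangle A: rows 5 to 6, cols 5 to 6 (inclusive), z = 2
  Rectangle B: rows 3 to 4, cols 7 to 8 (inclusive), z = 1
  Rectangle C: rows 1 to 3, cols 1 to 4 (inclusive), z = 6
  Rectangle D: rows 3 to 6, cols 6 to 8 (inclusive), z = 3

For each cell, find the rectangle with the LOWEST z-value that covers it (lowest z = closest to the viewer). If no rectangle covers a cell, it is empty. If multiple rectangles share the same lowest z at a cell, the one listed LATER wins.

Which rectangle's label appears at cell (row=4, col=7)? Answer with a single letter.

Check cell (4,7):
  A: rows 5-6 cols 5-6 -> outside (row miss)
  B: rows 3-4 cols 7-8 z=1 -> covers; best now B (z=1)
  C: rows 1-3 cols 1-4 -> outside (row miss)
  D: rows 3-6 cols 6-8 z=3 -> covers; best now B (z=1)
Winner: B at z=1

Answer: B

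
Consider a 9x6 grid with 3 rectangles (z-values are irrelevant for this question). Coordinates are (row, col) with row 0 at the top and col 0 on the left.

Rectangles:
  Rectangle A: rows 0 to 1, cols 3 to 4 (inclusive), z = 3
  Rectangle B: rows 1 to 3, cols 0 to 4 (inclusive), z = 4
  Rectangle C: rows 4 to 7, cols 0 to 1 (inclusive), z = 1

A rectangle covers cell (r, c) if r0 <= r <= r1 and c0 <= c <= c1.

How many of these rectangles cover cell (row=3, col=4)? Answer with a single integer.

Check cell (3,4):
  A: rows 0-1 cols 3-4 -> outside (row miss)
  B: rows 1-3 cols 0-4 -> covers
  C: rows 4-7 cols 0-1 -> outside (row miss)
Count covering = 1

Answer: 1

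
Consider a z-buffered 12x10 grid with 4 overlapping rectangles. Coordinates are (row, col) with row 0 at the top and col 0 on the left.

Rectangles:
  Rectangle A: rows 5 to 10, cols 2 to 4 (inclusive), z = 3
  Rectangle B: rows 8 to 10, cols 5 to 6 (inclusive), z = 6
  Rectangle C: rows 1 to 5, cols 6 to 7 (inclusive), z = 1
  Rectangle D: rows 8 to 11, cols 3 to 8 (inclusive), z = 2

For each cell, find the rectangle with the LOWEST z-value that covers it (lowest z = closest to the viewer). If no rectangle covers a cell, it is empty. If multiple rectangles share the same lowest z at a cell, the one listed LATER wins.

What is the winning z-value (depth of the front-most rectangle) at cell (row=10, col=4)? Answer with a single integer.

Answer: 2

Derivation:
Check cell (10,4):
  A: rows 5-10 cols 2-4 z=3 -> covers; best now A (z=3)
  B: rows 8-10 cols 5-6 -> outside (col miss)
  C: rows 1-5 cols 6-7 -> outside (row miss)
  D: rows 8-11 cols 3-8 z=2 -> covers; best now D (z=2)
Winner: D at z=2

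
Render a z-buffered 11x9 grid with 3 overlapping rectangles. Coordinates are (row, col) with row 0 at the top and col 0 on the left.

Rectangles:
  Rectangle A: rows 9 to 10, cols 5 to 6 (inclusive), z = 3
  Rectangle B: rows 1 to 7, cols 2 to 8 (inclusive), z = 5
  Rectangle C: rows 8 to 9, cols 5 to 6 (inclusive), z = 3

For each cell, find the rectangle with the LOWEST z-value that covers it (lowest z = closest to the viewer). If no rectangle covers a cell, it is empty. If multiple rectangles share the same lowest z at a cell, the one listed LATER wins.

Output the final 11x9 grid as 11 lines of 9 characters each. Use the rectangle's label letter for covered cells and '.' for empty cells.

.........
..BBBBBBB
..BBBBBBB
..BBBBBBB
..BBBBBBB
..BBBBBBB
..BBBBBBB
..BBBBBBB
.....CC..
.....CC..
.....AA..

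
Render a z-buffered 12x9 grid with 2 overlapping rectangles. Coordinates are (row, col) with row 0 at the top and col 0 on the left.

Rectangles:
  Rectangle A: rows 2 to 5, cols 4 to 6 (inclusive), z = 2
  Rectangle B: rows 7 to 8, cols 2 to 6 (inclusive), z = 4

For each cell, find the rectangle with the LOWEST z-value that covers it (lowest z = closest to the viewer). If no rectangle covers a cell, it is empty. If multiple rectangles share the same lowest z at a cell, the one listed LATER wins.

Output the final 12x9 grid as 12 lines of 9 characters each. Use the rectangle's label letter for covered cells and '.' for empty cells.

.........
.........
....AAA..
....AAA..
....AAA..
....AAA..
.........
..BBBBB..
..BBBBB..
.........
.........
.........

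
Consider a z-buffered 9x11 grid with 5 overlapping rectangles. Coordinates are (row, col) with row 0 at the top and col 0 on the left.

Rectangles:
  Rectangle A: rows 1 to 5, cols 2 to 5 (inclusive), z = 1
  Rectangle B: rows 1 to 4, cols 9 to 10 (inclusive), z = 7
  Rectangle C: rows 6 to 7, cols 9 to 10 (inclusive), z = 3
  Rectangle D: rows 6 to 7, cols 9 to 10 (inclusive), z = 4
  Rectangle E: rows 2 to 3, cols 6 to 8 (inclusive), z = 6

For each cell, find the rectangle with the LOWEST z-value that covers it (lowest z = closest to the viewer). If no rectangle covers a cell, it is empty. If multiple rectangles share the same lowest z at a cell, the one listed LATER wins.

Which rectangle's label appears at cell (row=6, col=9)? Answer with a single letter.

Answer: C

Derivation:
Check cell (6,9):
  A: rows 1-5 cols 2-5 -> outside (row miss)
  B: rows 1-4 cols 9-10 -> outside (row miss)
  C: rows 6-7 cols 9-10 z=3 -> covers; best now C (z=3)
  D: rows 6-7 cols 9-10 z=4 -> covers; best now C (z=3)
  E: rows 2-3 cols 6-8 -> outside (row miss)
Winner: C at z=3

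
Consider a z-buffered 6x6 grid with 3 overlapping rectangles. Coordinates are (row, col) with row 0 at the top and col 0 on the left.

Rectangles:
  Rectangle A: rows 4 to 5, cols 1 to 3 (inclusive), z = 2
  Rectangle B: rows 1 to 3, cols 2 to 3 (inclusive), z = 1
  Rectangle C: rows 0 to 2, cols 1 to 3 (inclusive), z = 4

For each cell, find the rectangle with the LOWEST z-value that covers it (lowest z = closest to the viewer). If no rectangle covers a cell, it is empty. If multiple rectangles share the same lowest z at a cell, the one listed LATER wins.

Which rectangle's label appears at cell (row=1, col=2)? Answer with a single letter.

Answer: B

Derivation:
Check cell (1,2):
  A: rows 4-5 cols 1-3 -> outside (row miss)
  B: rows 1-3 cols 2-3 z=1 -> covers; best now B (z=1)
  C: rows 0-2 cols 1-3 z=4 -> covers; best now B (z=1)
Winner: B at z=1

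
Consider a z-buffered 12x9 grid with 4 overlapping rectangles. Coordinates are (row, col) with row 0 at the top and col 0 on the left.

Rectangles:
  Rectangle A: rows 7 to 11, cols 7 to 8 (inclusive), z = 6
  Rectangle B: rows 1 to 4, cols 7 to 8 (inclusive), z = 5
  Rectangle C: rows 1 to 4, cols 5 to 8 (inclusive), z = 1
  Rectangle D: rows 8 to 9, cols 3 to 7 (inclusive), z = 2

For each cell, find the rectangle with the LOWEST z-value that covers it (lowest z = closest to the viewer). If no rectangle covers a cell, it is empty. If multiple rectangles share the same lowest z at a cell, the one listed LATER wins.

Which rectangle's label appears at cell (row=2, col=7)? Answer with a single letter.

Check cell (2,7):
  A: rows 7-11 cols 7-8 -> outside (row miss)
  B: rows 1-4 cols 7-8 z=5 -> covers; best now B (z=5)
  C: rows 1-4 cols 5-8 z=1 -> covers; best now C (z=1)
  D: rows 8-9 cols 3-7 -> outside (row miss)
Winner: C at z=1

Answer: C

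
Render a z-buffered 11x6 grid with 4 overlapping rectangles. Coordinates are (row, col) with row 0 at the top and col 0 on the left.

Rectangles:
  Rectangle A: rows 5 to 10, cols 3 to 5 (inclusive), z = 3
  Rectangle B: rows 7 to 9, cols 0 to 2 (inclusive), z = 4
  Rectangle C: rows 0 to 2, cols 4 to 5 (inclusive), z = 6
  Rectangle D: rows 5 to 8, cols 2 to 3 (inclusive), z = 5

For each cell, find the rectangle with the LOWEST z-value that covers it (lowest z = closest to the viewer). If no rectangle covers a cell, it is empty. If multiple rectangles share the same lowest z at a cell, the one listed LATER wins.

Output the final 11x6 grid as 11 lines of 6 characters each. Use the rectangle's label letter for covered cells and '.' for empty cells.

....CC
....CC
....CC
......
......
..DAAA
..DAAA
BBBAAA
BBBAAA
BBBAAA
...AAA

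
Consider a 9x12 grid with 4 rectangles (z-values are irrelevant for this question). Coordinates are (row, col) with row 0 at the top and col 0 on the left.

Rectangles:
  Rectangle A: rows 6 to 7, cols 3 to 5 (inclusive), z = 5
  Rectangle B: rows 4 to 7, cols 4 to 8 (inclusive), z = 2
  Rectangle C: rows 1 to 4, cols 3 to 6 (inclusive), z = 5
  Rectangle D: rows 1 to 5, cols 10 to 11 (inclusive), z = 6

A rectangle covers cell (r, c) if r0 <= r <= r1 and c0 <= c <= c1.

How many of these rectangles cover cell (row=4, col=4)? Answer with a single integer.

Answer: 2

Derivation:
Check cell (4,4):
  A: rows 6-7 cols 3-5 -> outside (row miss)
  B: rows 4-7 cols 4-8 -> covers
  C: rows 1-4 cols 3-6 -> covers
  D: rows 1-5 cols 10-11 -> outside (col miss)
Count covering = 2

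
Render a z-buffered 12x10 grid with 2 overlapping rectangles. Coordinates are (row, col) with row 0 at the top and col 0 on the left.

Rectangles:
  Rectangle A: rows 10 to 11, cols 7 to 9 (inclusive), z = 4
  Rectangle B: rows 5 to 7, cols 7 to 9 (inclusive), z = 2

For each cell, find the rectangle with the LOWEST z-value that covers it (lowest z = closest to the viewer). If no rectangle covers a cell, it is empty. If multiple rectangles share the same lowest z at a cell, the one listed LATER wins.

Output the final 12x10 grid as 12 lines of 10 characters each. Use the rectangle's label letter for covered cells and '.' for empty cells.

..........
..........
..........
..........
..........
.......BBB
.......BBB
.......BBB
..........
..........
.......AAA
.......AAA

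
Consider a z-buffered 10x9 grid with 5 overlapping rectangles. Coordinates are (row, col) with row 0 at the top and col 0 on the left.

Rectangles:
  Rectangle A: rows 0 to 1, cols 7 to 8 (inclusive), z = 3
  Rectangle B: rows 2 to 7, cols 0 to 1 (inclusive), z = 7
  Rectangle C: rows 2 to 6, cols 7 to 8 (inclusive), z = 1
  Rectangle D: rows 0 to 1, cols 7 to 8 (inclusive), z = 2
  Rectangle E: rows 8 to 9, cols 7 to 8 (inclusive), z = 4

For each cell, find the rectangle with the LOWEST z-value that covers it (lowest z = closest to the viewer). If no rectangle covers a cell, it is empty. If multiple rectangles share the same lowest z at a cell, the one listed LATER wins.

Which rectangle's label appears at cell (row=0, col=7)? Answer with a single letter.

Answer: D

Derivation:
Check cell (0,7):
  A: rows 0-1 cols 7-8 z=3 -> covers; best now A (z=3)
  B: rows 2-7 cols 0-1 -> outside (row miss)
  C: rows 2-6 cols 7-8 -> outside (row miss)
  D: rows 0-1 cols 7-8 z=2 -> covers; best now D (z=2)
  E: rows 8-9 cols 7-8 -> outside (row miss)
Winner: D at z=2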